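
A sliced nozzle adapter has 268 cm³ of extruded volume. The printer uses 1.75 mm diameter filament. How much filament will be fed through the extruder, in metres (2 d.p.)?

A = π r² = π × 0.875² = 2.4053 mm².
Length = 268 cm³ / 2.4053 mm² = 268000 / 2.4053 = 111420.61 mm = 111.42 m.

111.42 m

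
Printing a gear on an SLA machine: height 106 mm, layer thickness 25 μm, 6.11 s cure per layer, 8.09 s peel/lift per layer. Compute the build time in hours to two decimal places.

Number of layers: 106 / 0.025 → 4240 (rounded up).
Each layer takes = 6.11 + 8.09, so 14.2 s.
Total = 4240 × 14.2 = 60208 s = 16.72 hours.

16.72 hours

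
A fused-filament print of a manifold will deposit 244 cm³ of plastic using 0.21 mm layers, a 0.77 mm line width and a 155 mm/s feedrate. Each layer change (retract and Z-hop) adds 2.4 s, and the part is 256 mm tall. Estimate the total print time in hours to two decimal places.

Line area: 0.21 × 0.77 → 0.1617 mm².
Toolpath length = 244 cm³ / 0.1617 mm² = 244000 / 0.1617 = 1508967.2 mm.
Time extruding = 1508967.2 / 155 = 9735.3 s.
Layer count = ceil(256 / 0.21) = 1220.
Z-hop total: 1220 × 2.4 → 2928 s.
Total = 9735.3 + 2928 = 12663.3 s = 3.52 hours.

3.52 hours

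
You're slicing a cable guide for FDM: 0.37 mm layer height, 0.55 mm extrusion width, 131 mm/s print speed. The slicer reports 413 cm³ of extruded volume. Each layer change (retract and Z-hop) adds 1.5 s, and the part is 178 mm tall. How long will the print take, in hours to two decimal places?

Line area = 0.37 × 0.55 = 0.2035 mm².
Toolpath length = 413 cm³ / 0.2035 mm² = 413000 / 0.2035 = 2029484 mm.
Time extruding = 2029484 / 131, so 15492.2 s.
Layer count = ceil(178 / 0.37) = 482.
Non-print overhead: 482 × 1.5 → 723 s.
Total = 15492.2 + 723 = 16215.2 s = 4.50 hours.

4.50 hours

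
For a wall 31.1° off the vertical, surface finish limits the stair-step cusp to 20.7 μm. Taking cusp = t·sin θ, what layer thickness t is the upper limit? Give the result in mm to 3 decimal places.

t = h_c / sin θ = 0.0207 / 0.5165 = 0.040 mm.

0.040 mm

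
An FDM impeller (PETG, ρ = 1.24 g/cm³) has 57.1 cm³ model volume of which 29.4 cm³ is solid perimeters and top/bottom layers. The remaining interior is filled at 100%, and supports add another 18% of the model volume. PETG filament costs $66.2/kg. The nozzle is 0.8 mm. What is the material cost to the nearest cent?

$5.53

Interior volume = 57.1 − 29.4, so 27.7 cm³.
Infill deposited = 1.00 × 27.7 = 27.7 cm³.
Support = 0.18 × 57.1, so 10.278 cm³.
Deposited volume = 29.4 + 27.7 + 10.278 = 67.378 cm³.
Mass = 67.378 × 1.24 = 83.54872 g.
At $66.2/kg: 83.54872/1000 × 66.2 = $5.53.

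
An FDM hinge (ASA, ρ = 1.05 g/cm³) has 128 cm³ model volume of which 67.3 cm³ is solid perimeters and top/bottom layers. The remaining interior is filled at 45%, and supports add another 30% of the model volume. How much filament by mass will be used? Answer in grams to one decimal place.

139.7 g

Infill region: 128 − 67.3 → 60.7 cm³.
Infill volume = 0.45 × 60.7, so 27.315 cm³.
Support: 0.30 × 128 → 38.4 cm³.
Total printed volume: 67.3 + 27.315 + 38.4 → 133.015 cm³.
Mass = 133.015 × 1.05, so 139.66575 g.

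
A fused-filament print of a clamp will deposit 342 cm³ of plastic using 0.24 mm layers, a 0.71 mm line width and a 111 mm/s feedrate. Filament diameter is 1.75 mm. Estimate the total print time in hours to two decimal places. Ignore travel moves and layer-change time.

5.02 hours

Bead cross-section: 0.24 × 0.71 → 0.1704 mm².
Toolpath length = 342 cm³ / 0.1704 mm² = 342000 / 0.1704 = 2007042.3 mm.
Extrusion time: 2007042.3 / 111 → 18081.5 s.
18081.5 s = 5.02 hours.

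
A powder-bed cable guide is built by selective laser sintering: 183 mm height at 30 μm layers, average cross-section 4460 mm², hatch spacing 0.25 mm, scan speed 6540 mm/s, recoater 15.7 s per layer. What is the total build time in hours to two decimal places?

31.22 hours

Number of layers: 183 / 0.03 → 6100 (rounded up).
Hatch length per layer = 4460 / 0.25, so 17840 mm.
Laser time per layer = 17840 / 6540, so 2.7278 s.
Layer cycle = 2.7278 + 15.7 = 18.4278 s.
Build time = 6100 × 18.4278 = 112409.58 s = 31.22 hours.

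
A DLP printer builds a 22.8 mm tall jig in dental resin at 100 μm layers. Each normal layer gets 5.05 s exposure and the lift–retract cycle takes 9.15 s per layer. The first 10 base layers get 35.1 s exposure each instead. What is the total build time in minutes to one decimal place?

Layers = ⌈22.8/0.1⌉ = 228.
Burn-in layers = 10 × (35.1 + 9.15), so 442.5 s.
Regular layers = 218 × (5.05 + 9.15), so 3095.6 s.
Sum: 442.5 + 3095.6 = 3538.1 s → 59.0 minutes.

59.0 minutes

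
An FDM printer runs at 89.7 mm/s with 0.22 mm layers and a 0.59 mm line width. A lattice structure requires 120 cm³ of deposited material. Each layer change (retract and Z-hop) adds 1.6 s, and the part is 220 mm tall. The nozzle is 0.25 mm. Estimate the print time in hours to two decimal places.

Extrusion cross-section = 0.22 × 0.59, so 0.1298 mm².
Path length: 120000 mm³ / 0.1298 mm² → 924499.2 mm.
Extrusion time = 924499.2 / 89.7, so 10306.6 s.
Layer count = ceil(220 / 0.22) = 1000.
Non-print overhead = 1000 × 1.6, so 1600 s.
Total = 10306.6 + 1600 = 11906.6 s = 3.31 hours.

3.31 hours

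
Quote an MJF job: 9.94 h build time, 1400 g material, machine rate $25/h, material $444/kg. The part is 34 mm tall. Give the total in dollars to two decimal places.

Machine cost = 25 × 9.94, so $248.50.
Material cost = 444 × 1400/1000, so $621.60.
Job cost: 248.50 + 621.60 = $870.10.

$870.10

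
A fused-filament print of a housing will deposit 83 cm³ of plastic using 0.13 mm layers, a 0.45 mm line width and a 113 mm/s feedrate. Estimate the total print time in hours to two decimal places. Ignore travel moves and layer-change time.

3.49 hours

Line area = 0.13 × 0.45 = 0.0585 mm².
Path length: 83000 mm³ / 0.0585 mm² → 1418803.4 mm.
Print-move time = 1418803.4 / 113, so 12555.8 s.
12555.8 s = 3.49 hours.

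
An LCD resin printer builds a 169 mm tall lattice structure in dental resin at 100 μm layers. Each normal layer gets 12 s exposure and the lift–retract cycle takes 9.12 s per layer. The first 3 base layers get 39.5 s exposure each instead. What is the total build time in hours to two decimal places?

Layers = ⌈169/0.1⌉ = 1690.
Burn-in layers = 3 × (39.5 + 9.12) = 145.86 s.
Normal layers: 1687 × (12 + 9.12) → 35629.44 s.
Sum: 145.86 + 35629.44 = 35775.3 s → 9.94 hours.

9.94 hours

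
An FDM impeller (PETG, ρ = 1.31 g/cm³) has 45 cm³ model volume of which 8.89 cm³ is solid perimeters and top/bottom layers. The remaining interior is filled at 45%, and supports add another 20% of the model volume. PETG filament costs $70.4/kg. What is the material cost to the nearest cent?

$3.15

Infill region = 45 − 8.89 = 36.11 cm³.
Deposited infill = 0.45 × 36.11 = 16.2495 cm³.
Support = 0.20 × 45 = 9 cm³.
Total extruded = 8.89 + 16.2495 + 9 = 34.1395 cm³.
Mass: 34.1395 × 1.31 → 44.722745 g.
At $70.4/kg: 44.722745/1000 × 70.4 = $3.15.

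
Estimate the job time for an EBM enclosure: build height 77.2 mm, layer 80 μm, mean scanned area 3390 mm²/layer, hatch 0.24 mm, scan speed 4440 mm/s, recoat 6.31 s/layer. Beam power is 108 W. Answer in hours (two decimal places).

2.54 hours

Number of layers: 77.2 / 0.08 → 965 (rounded up).
Per-layer scan distance = 3390 / 0.24, so 14125 mm.
Per-layer scan time = 14125 / 4440 = 3.1813 s.
Time per layer = 3.1813 + 6.31 = 9.4913 s.
Total: 965 × 9.4913 s = 9159.1045 s → 2.54 hours.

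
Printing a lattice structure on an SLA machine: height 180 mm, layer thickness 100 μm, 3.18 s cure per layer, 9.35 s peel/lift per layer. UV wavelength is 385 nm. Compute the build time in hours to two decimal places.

Layers = ⌈180/0.1⌉ = 1800.
Cycle time = 3.18 + 9.35 = 12.53 s.
Total = 1800 × 12.53 = 22554 s = 6.27 hours.

6.27 hours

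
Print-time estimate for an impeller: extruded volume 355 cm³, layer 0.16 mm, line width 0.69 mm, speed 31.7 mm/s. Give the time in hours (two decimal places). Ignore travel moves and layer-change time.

28.18 hours

Extrusion cross-section: 0.16 × 0.69 → 0.1104 mm².
Path length: 355000 mm³ / 0.1104 mm² → 3215579.7 mm.
Print-move time: 3215579.7 / 31.7 → 101437.8 s.
In the requested units: 101437.8 s = 28.18 hours.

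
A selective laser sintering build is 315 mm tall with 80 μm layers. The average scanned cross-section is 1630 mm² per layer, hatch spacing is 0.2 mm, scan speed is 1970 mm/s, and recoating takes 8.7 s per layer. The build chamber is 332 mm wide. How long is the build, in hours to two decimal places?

14.04 hours

Layers = ⌈315/0.08⌉ = 3938.
Scan path per layer: 1630 / 0.2 → 8150 mm.
Laser time per layer = 8150 / 1970 = 4.1371 s.
Layer cycle = 4.1371 + 8.7, so 12.8371 s.
3938 layers × 12.8371 s/layer = 50552.4998 s, i.e. 14.04 hours.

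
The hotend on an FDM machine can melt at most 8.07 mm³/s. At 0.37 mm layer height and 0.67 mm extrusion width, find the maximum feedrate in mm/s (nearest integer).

33 mm/s

Extrusion cross-section = 0.37 × 0.67, so 0.2479 mm².
Max speed = 8.07 / 0.2479 = 32.55 ≈ 33 mm/s.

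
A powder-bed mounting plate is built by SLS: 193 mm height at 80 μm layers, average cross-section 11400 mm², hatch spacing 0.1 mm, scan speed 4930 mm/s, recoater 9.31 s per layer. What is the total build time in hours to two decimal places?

Number of layers: 193 / 0.08 → 2413 (rounded up).
Hatch length per layer = 11400 / 0.1 = 114000 mm.
Laser time per layer = 114000 / 4930, so 23.1237 s.
Time per layer = 23.1237 + 9.31 = 32.4337 s.
Total: 2413 × 32.4337 s = 78262.5181 s → 21.74 hours.

21.74 hours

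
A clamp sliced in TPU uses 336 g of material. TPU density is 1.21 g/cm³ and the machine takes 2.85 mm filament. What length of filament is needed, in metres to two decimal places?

Extruded volume: 336/1.21 = 277.686 cm³ (277686 mm³).
Filament cross-section = π × (2.85/2)² = 6.3794 mm².
Length = 277686 / 6.3794 = 43528.55 mm = 43.53 m.

43.53 m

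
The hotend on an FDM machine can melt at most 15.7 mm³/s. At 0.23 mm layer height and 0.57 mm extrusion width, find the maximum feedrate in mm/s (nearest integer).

120 mm/s

Bead cross-section: 0.23 × 0.57 → 0.1311 mm².
v_max = Q/A = 15.7/0.1311 = 119.76 mm/s → 120 mm/s.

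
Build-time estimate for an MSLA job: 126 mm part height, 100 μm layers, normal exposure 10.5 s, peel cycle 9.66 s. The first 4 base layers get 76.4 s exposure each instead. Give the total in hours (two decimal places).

7.13 hours

Number of layers: 126 / 0.1 → 1260 (rounded up).
Bottom layers: 4 × (76.4 + 9.66) → 344.24 s.
Remaining layers = 1256 × (10.5 + 9.66), so 25320.96 s.
Total = 344.24 + 25320.96 = 25665.2 s = 7.13 hours.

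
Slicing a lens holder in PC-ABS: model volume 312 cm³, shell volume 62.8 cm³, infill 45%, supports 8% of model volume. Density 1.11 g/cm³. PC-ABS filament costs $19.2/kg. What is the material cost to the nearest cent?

Volume inside the shell: 312 − 62.8 → 249.2 cm³.
Infill volume = 0.45 × 249.2 = 112.14 cm³.
Support = 0.08 × 312 = 24.96 cm³.
Total printed volume: 62.8 + 112.14 + 24.96 → 199.9 cm³.
Mass: 199.9 × 1.11 → 221.889 g.
At $19.2/kg: 221.889/1000 × 19.2 = $4.26.

$4.26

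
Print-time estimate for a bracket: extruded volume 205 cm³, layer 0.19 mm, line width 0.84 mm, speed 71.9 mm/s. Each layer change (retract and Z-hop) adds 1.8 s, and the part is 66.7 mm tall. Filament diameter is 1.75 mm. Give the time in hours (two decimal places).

Bead cross-section = 0.19 × 0.84 = 0.1596 mm².
Toolpath length = 205 cm³ / 0.1596 mm² = 205000 / 0.1596 = 1284461.2 mm.
Print-move time = 1284461.2 / 71.9, so 17864.6 s.
Layers = ⌈66.7/0.19⌉ = 352.
Layer-change overhead: 352 × 1.8 → 633.6 s.
Altogether 17864.6 + 633.6 = 18498.2 s, i.e. 5.14 hours.

5.14 hours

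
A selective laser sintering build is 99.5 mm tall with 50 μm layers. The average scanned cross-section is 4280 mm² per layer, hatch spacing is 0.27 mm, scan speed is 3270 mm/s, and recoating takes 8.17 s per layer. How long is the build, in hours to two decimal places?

7.20 hours

Layer count = ceil(99.5 / 0.05) = 1990.
Per-layer scan distance = 4280 / 0.27 = 15851.9 mm.
Per-layer scan time: 15851.9 / 3270 → 4.8477 s.
Per-layer time = 4.8477 + 8.17 = 13.0177 s.
1990 layers × 13.0177 s/layer = 25905.223 s, i.e. 7.20 hours.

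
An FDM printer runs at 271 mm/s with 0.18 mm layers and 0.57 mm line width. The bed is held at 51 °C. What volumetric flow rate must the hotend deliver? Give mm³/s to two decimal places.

27.80

Bead cross-section = 0.18 × 0.57 = 0.1026 mm².
Q = v·A = 271 × 0.1026 = 27.80 mm³/s.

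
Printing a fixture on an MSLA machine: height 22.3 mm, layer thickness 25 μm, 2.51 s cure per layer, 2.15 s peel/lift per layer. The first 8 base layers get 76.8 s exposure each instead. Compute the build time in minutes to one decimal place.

Layer count = ceil(22.3 / 0.025) = 892.
Bottom layers = 8 × (76.8 + 2.15), so 631.6 s.
Regular layers = 884 × (2.51 + 2.15) = 4119.44 s.
Total = 631.6 + 4119.44 = 4751.04 s = 79.2 minutes.

79.2 minutes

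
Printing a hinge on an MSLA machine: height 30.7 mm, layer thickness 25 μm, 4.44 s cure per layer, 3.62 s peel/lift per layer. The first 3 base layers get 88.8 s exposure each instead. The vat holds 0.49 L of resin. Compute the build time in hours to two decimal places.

Number of layers: 30.7 / 0.025 → 1228 (rounded up).
Base layers = 3 × (88.8 + 3.62), so 277.26 s.
Regular layers = 1225 × (4.44 + 3.62) = 9873.5 s.
Sum: 277.26 + 9873.5 = 10150.76 s → 2.82 hours.

2.82 hours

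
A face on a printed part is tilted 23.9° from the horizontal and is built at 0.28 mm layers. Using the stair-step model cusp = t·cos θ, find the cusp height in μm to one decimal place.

Cusp = layer height × cos(23.9°) = 0.28 × 0.9143 = 0.256004 mm = 256.0 μm.

256.0 μm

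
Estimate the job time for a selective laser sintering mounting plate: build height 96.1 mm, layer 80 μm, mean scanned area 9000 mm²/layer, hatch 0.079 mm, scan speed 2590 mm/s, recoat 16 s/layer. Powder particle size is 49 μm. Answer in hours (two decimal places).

Layer count = ceil(96.1 / 0.08) = 1202.
Per-layer scan distance: 9000 / 0.079 → 113924.1 mm.
Per-layer scan time = 113924.1 / 2590 = 43.9861 s.
Per-layer time: 43.9861 + 16 → 59.9861 s.
Total: 1202 × 59.9861 s = 72103.2922 s → 20.03 hours.

20.03 hours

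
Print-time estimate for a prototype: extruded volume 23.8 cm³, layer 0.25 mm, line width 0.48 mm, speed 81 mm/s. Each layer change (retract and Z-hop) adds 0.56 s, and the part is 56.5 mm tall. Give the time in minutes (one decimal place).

Bead cross-section = 0.25 × 0.48 = 0.12 mm².
Total extruded path = 23800/0.12 = 198333.3 mm.
Extrusion time = 198333.3 / 81 = 2448.6 s.
Layer count = ceil(56.5 / 0.25) = 226.
Z-hop total = 226 × 0.56 = 126.56 s.
Total = 2448.6 + 126.56 = 2575.16 s = 42.9 minutes.

42.9 minutes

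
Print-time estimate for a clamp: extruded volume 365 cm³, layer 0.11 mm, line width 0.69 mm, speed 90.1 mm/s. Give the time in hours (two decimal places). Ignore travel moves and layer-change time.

Extrusion cross-section: 0.11 × 0.69 → 0.0759 mm².
Total extruded path = 365000/0.0759 = 4808959.2 mm.
Extrusion time: 4808959.2 / 90.1 → 53373.6 s.
That's 53373.6 s → 14.83 hours.

14.83 hours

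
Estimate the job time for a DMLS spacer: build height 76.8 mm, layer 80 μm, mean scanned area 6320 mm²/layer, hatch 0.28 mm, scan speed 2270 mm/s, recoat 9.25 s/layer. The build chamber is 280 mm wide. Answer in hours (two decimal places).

5.12 hours

Layer count = ceil(76.8 / 0.08) = 960.
Scan path per layer = 6320 / 0.28, so 22571.4 mm.
Scan time per layer = 22571.4 / 2270 = 9.9433 s.
Layer cycle: 9.9433 + 9.25 → 19.1933 s.
960 layers × 19.1933 s/layer = 18425.568 s, i.e. 5.12 hours.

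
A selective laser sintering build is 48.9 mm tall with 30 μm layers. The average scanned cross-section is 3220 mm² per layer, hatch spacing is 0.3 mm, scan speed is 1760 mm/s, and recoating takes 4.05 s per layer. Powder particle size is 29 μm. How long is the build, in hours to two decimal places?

Number of layers: 48.9 / 0.03 → 1630 (rounded up).
Per-layer scan distance = 3220 / 0.3 = 10733.3 mm.
Per-layer scan time: 10733.3 / 1760 → 6.0985 s.
Time per layer = 6.0985 + 4.05, so 10.1485 s.
Build time = 1630 × 10.1485 = 16542.055 s = 4.60 hours.

4.60 hours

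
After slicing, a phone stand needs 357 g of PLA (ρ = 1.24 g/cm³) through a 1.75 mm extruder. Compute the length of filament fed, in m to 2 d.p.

119.70 m

Volume = 357 g / 1.24 g·cm⁻³ = 287.9032 cm³ = 287903.2 mm³.
Cross-section of 1.75 mm filament: π·(1.75/2)² = 2.4053 mm².
L = V/A = 287903.2/2.4053 = 119695.34 mm → 119.70 m.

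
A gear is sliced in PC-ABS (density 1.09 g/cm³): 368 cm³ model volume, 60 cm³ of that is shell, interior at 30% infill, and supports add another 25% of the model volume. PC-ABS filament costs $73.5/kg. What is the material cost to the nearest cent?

Interior volume = 368 − 60, so 308 cm³.
Infill volume = 0.30 × 308, so 92.4 cm³.
Support = 0.25 × 368, so 92 cm³.
Total printed volume = 60 + 92.4 + 92 = 244.4 cm³.
Mass: 244.4 × 1.09 → 266.396 g.
Cost = 266.396 g / 1000 × $73.5/kg = $19.58.

$19.58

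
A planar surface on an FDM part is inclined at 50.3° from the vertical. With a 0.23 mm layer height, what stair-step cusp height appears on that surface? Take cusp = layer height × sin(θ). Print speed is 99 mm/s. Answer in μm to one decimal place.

h_c = t·sin θ = 0.23 × 0.7694 = 0.176962 mm (177.0 μm).

177.0 μm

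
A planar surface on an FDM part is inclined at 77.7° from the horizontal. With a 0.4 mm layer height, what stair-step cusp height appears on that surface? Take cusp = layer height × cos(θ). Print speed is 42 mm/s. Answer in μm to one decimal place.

h_c = t·cos θ = 0.4 × 0.2130 = 0.0852 mm (85.2 μm).

85.2 μm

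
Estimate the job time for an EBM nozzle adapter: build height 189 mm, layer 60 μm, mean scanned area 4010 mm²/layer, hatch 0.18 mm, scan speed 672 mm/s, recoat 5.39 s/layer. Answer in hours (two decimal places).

33.72 hours

Layer count = ceil(189 / 0.06) = 3150.
Hatch length per layer: 4010 / 0.18 → 22277.8 mm.
Scan time per layer = 22277.8 / 672 = 33.1515 s.
Per-layer time = 33.1515 + 5.39, so 38.5415 s.
Build time = 3150 × 38.5415 = 121405.725 s = 33.72 hours.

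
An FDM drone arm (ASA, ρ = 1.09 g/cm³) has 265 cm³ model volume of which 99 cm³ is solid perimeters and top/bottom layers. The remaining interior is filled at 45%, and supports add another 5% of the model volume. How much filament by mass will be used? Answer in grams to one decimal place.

Interior volume = 265 − 99, so 166 cm³.
Infill volume = 0.45 × 166 = 74.7 cm³.
Support = 0.05 × 265, so 13.25 cm³.
Total printed volume = 99 + 74.7 + 13.25, so 186.95 cm³.
Mass: 186.95 × 1.09 → 203.7755 g.

203.8 g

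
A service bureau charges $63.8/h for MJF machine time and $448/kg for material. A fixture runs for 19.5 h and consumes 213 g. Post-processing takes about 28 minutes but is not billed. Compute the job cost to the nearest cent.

Time charge = 63.8 × 19.5 = $1244.10.
Feedstock cost = 448 × 213/1000, so $95.424.
Total = 1244.10 + 95.424 = 1339.524 ≈ $1339.52.

$1339.52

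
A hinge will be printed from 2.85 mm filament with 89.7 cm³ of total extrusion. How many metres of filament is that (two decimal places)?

A = π r² = π × 1.425² = 6.3794 mm².
L = 89700 mm³ / 6.3794 mm² = 14060.88 mm, i.e. 14.06 m.

14.06 m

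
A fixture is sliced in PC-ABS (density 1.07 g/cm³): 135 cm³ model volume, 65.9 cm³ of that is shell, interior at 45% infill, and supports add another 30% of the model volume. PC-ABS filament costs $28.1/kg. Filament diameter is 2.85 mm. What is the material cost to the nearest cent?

Volume inside the shell = 135 − 65.9, so 69.1 cm³.
Infill volume = 0.45 × 69.1, so 31.095 cm³.
Support = 0.30 × 135 = 40.5 cm³.
Total extruded = 65.9 + 31.095 + 40.5, so 137.495 cm³.
Mass: 137.495 × 1.07 → 147.11965 g.
At $28.1/kg: 147.11965/1000 × 28.1 = $4.13.

$4.13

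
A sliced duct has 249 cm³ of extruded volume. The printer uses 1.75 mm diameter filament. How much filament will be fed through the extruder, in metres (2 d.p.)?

Cross-section of 1.75 mm filament: π·(1.75/2)² = 2.4053 mm².
L = 249000 mm³ / 2.4053 mm² = 103521.39 mm, i.e. 103.52 m.

103.52 m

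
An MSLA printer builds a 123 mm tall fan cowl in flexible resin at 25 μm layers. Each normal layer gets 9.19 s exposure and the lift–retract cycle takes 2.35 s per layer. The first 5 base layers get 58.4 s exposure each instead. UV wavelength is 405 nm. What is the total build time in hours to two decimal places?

15.84 hours

Number of layers: 123 / 0.025 → 4920 (rounded up).
Burn-in layers: 5 × (58.4 + 2.35) → 303.75 s.
Regular layers = 4915 × (9.19 + 2.35) = 56719.1 s.
Sum: 303.75 + 56719.1 = 57022.85 s → 15.84 hours.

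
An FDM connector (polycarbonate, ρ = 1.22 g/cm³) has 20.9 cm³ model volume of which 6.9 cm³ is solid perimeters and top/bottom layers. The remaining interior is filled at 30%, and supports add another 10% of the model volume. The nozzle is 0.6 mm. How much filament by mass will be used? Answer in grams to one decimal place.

Volume inside the shell = 20.9 − 6.9 = 14 cm³.
Infill volume = 0.30 × 14 = 4.2 cm³.
Support: 0.10 × 20.9 → 2.09 cm³.
Total extruded = 6.9 + 4.2 + 2.09 = 13.19 cm³.
Mass = 13.19 × 1.22, so 16.0918 g.

16.1 g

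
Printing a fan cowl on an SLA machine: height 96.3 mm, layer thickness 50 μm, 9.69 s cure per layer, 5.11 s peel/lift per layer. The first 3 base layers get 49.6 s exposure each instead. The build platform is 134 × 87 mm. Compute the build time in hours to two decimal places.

7.95 hours

Number of layers: 96.3 / 0.05 → 1926 (rounded up).
Bottom layers = 3 × (49.6 + 5.11), so 164.13 s.
Normal layers = 1923 × (9.69 + 5.11) = 28460.4 s.
Total = 164.13 + 28460.4 = 28624.53 s = 7.95 hours.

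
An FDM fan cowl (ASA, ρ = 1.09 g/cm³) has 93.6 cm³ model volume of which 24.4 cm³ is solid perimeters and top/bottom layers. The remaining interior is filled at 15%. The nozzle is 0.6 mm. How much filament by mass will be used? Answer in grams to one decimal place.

37.9 g

Volume inside the shell = 93.6 − 24.4, so 69.2 cm³.
Infill volume: 0.15 × 69.2 → 10.38 cm³.
Total printed volume: 24.4 + 10.38 → 34.78 cm³.
Mass = 34.78 × 1.09, so 37.9102 g.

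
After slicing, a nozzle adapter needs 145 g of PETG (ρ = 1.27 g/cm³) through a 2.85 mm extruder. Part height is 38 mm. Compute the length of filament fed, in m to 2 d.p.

17.90 m

Extruded volume: 145/1.27 = 114.1732 cm³ (114173.2 mm³).
Filament cross-section = π × (2.85/2)² = 6.3794 mm².
Length = 114173.2 / 6.3794 = 17897.17 mm = 17.90 m.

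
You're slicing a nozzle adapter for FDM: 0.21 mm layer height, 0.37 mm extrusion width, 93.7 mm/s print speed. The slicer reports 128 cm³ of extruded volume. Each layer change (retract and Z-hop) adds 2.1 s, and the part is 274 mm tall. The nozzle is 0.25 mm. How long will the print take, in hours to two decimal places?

Extrusion cross-section: 0.21 × 0.37 → 0.0777 mm².
Path length: 128000 mm³ / 0.0777 mm² → 1647361.6 mm.
Time extruding = 1647361.6 / 93.7 = 17581.2 s.
Layer count = ceil(274 / 0.21) = 1305.
Z-hop total = 1305 × 2.1, so 2740.5 s.
Total = 17581.2 + 2740.5 = 20321.7 s = 5.64 hours.

5.64 hours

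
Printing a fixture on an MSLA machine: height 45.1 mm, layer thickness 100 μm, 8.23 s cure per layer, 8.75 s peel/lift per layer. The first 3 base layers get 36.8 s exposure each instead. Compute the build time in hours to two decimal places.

Layer count = ceil(45.1 / 0.1) = 451.
Bottom layers = 3 × (36.8 + 8.75), so 136.65 s.
Normal layers = 448 × (8.23 + 8.75), so 7607.04 s.
Total = 136.65 + 7607.04 = 7743.69 s = 2.15 hours.

2.15 hours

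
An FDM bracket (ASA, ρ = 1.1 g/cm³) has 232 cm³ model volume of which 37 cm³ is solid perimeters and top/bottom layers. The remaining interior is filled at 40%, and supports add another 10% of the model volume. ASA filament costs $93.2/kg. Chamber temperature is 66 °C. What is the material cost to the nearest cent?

Interior volume = 232 − 37 = 195 cm³.
Infill deposited = 0.40 × 195 = 78 cm³.
Support = 0.10 × 232 = 23.2 cm³.
Total extruded = 37 + 78 + 23.2, so 138.2 cm³.
Mass: 138.2 × 1.1 → 152.02 g.
Cost = 152.02 g / 1000 × $93.2/kg = $14.17.

$14.17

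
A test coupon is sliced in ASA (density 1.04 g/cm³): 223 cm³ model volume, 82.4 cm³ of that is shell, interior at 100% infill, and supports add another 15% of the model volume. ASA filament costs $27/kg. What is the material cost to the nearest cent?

$7.20

Interior volume = 223 − 82.4, so 140.6 cm³.
Deposited infill = 1.00 × 140.6 = 140.6 cm³.
Support = 0.15 × 223, so 33.45 cm³.
Deposited volume = 82.4 + 140.6 + 33.45, so 256.45 cm³.
Mass = 256.45 × 1.04 = 266.708 g.
At $27/kg: 266.708/1000 × 27 = $7.20.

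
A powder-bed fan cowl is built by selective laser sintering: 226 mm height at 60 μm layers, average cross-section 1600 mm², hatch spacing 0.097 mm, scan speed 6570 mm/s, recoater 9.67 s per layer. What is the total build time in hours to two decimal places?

12.75 hours

Layer count = ceil(226 / 0.06) = 3767.
Scan path per layer: 1600 / 0.097 → 16494.8 mm.
Per-layer scan time = 16494.8 / 6570, so 2.5106 s.
Time per layer = 2.5106 + 9.67 = 12.1806 s.
Build time = 3767 × 12.1806 = 45884.3202 s = 12.75 hours.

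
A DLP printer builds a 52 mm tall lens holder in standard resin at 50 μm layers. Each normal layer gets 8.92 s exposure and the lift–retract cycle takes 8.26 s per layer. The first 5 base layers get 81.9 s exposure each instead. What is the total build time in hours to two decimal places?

Layers = ⌈52/0.05⌉ = 1040.
Bottom layers: 5 × (81.9 + 8.26) → 450.8 s.
Normal layers = 1035 × (8.92 + 8.26), so 17781.3 s.
Sum: 450.8 + 17781.3 = 18232.1 s → 5.06 hours.

5.06 hours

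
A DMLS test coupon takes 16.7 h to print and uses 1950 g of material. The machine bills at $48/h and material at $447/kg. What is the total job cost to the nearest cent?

Machine-time cost = 48 × 16.7 = $801.60.
Feedstock cost = 447 × 1950/1000 = $871.65.
Job cost: 801.60 + 871.65 = $1673.25.

$1673.25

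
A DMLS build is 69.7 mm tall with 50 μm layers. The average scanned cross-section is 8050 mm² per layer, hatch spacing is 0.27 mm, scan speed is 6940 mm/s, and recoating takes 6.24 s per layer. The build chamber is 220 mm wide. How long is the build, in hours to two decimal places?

Number of layers: 69.7 / 0.05 → 1394 (rounded up).
Per-layer scan distance = 8050 / 0.27, so 29814.8 mm.
Laser time per layer = 29814.8 / 6940, so 4.2961 s.
Per-layer time = 4.2961 + 6.24, so 10.5361 s.
1394 layers × 10.5361 s/layer = 14687.3234 s, i.e. 4.08 hours.

4.08 hours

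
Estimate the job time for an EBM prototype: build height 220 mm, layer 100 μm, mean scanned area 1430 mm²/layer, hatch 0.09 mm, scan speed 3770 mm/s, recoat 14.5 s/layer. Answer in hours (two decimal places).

11.44 hours

Number of layers: 220 / 0.1 → 2200 (rounded up).
Hatch length per layer: 1430 / 0.09 → 15888.9 mm.
Per-layer scan time = 15888.9 / 3770, so 4.2146 s.
Layer cycle: 4.2146 + 14.5 → 18.7146 s.
2200 layers × 18.7146 s/layer = 41172.12 s, i.e. 11.44 hours.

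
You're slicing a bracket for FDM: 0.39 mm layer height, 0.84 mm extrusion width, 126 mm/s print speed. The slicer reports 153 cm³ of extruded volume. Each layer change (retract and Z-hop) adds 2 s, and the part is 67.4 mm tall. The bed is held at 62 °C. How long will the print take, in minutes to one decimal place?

Line area: 0.39 × 0.84 → 0.3276 mm².
Path length: 153000 mm³ / 0.3276 mm² → 467033 mm.
Print-move time = 467033 / 126, so 3706.6 s.
Layers = ⌈67.4/0.39⌉ = 173.
Z-hop total = 173 × 2, so 346 s.
Total = 3706.6 + 346 = 4052.6 s = 67.5 minutes.

67.5 minutes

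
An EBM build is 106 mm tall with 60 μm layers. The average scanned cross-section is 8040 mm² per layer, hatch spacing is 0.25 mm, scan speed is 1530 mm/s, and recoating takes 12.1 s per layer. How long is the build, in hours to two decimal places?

16.26 hours

Number of layers: 106 / 0.06 → 1767 (rounded up).
Hatch length per layer: 8040 / 0.25 → 32160 mm.
Scan time per layer = 32160 / 1530 = 21.0196 s.
Per-layer time = 21.0196 + 12.1 = 33.1196 s.
Total: 1767 × 33.1196 s = 58522.3332 s → 16.26 hours.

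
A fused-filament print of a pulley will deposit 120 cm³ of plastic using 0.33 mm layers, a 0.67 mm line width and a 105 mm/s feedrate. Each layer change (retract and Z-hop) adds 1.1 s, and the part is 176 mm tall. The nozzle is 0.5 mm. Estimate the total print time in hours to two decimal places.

Bead cross-section: 0.33 × 0.67 → 0.2211 mm².
Toolpath length = 120 cm³ / 0.2211 mm² = 120000 / 0.2211 = 542740.8 mm.
Extrusion time = 542740.8 / 105, so 5169 s.
Layers = ⌈176/0.33⌉ = 534.
Z-hop total: 534 × 1.1 → 587.4 s.
Total = 5169 + 587.4 = 5756.4 s = 1.60 hours.

1.60 hours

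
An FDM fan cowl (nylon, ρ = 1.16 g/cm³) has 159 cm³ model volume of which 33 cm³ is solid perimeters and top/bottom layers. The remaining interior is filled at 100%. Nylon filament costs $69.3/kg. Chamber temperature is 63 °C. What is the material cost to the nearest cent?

$12.78

Infill region: 159 − 33 → 126 cm³.
Deposited infill: 1.00 × 126 → 126 cm³.
Deposited volume = 33 + 126 = 159 cm³.
Mass: 159 × 1.16 → 184.44 g.
Cost = 184.44 g / 1000 × $69.3/kg = $12.78.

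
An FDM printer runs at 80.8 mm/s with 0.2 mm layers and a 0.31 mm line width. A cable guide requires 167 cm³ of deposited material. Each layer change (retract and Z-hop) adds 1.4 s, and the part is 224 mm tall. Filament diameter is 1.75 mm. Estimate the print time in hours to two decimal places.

9.70 hours

Line area = 0.2 × 0.31 = 0.062 mm².
Total extruded path = 167000/0.062 = 2693548.4 mm.
Time extruding = 2693548.4 / 80.8 = 33336 s.
Layers = ⌈224/0.2⌉ = 1120.
Non-print overhead: 1120 × 1.4 → 1568 s.
Total = 33336 + 1568 = 34904 s = 9.70 hours.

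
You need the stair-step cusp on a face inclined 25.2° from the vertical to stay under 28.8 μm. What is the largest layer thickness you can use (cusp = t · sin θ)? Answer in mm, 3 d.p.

0.068 mm

Layer height = cusp / sin(25.2°) = 0.0288 / 0.4258 = 0.068 mm.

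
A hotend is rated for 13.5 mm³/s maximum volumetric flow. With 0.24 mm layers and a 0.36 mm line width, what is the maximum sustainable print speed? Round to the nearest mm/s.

A = 0.24 × 0.36 = 0.0864 mm².
Max speed = 13.5 / 0.0864 = 156.25 ≈ 156 mm/s.

156 mm/s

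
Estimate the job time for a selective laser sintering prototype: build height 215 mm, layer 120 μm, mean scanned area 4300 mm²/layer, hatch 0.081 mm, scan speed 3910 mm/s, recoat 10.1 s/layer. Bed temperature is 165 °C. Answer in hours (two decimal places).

Layers = ⌈215/0.12⌉ = 1792.
Hatch length per layer = 4300 / 0.081, so 53086.4 mm.
Scan time per layer: 53086.4 / 3910 → 13.5771 s.
Per-layer time: 13.5771 + 10.1 → 23.6771 s.
Build time = 1792 × 23.6771 = 42429.3632 s = 11.79 hours.

11.79 hours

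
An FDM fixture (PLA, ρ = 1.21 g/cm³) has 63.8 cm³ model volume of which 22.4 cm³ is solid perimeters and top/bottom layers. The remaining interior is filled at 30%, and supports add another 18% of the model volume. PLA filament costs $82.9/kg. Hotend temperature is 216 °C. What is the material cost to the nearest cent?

$4.64

Infill region: 63.8 − 22.4 → 41.4 cm³.
Deposited infill = 0.30 × 41.4, so 12.42 cm³.
Support: 0.18 × 63.8 → 11.484 cm³.
Total printed volume: 22.4 + 12.42 + 11.484 → 46.304 cm³.
Mass = 46.304 × 1.21, so 56.02784 g.
Cost = 56.02784 g / 1000 × $82.9/kg = $4.64.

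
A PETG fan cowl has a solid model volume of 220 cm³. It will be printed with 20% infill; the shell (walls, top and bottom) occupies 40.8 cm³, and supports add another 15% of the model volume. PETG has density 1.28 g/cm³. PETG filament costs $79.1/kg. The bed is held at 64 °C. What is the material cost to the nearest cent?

$11.10

Infill region: 220 − 40.8 → 179.2 cm³.
Infill volume: 0.20 × 179.2 → 35.84 cm³.
Support = 0.15 × 220, so 33 cm³.
Deposited volume = 40.8 + 35.84 + 33 = 109.64 cm³.
Mass = 109.64 × 1.28 = 140.3392 g.
Cost = 140.3392 g / 1000 × $79.1/kg = $11.10.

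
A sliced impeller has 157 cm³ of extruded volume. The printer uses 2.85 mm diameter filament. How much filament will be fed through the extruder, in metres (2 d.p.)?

24.61 m

Filament cross-section = π × (2.85/2)² = 6.3794 mm².
Length = 157 cm³ / 6.3794 mm² = 157000 / 6.3794 = 24610.46 mm = 24.61 m.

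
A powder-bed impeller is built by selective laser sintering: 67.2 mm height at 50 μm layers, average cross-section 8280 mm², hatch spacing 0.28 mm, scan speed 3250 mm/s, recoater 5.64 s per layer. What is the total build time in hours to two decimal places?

Layer count = ceil(67.2 / 0.05) = 1344.
Scan path per layer = 8280 / 0.28, so 29571.4 mm.
Per-layer scan time = 29571.4 / 3250, so 9.0989 s.
Layer cycle: 9.0989 + 5.64 → 14.7389 s.
1344 layers × 14.7389 s/layer = 19809.0816 s, i.e. 5.50 hours.

5.50 hours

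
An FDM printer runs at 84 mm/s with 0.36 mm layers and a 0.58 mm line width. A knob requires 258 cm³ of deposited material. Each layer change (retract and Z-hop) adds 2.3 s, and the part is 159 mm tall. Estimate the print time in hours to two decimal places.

Extrusion cross-section = 0.36 × 0.58, so 0.2088 mm².
Toolpath length = 258 cm³ / 0.2088 mm² = 258000 / 0.2088 = 1235632.2 mm.
Print-move time = 1235632.2 / 84, so 14709.9 s.
Layer count = ceil(159 / 0.36) = 442.
Non-print overhead = 442 × 2.3, so 1016.6 s.
Altogether 14709.9 + 1016.6 = 15726.5 s, i.e. 4.37 hours.

4.37 hours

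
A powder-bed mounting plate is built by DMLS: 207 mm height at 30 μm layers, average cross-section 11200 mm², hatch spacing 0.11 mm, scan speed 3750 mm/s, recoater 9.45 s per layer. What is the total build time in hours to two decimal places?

70.15 hours

Number of layers: 207 / 0.03 → 6900 (rounded up).
Per-layer scan distance = 11200 / 0.11 = 101818.2 mm.
Scan time per layer = 101818.2 / 3750, so 27.1515 s.
Time per layer = 27.1515 + 9.45, so 36.6015 s.
Total: 6900 × 36.6015 s = 252550.35 s → 70.15 hours.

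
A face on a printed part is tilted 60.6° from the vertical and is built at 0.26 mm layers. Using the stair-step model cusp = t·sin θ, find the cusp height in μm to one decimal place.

h_c = t·sin θ = 0.26 × 0.8712 = 0.226512 mm (226.5 μm).

226.5 μm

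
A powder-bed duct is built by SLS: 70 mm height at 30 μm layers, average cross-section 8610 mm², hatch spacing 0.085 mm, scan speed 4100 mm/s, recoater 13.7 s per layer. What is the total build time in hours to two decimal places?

24.90 hours

Layer count = ceil(70 / 0.03) = 2334.
Per-layer scan distance = 8610 / 0.085, so 101294.1 mm.
Scan time per layer: 101294.1 / 4100 → 24.7059 s.
Time per layer: 24.7059 + 13.7 → 38.4059 s.
Build time = 2334 × 38.4059 = 89639.3706 s = 24.90 hours.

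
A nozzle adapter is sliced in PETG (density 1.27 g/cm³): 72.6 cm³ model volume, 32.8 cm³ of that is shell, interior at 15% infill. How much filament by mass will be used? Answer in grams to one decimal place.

49.2 g

Infill region: 72.6 − 32.8 → 39.8 cm³.
Infill deposited = 0.15 × 39.8, so 5.97 cm³.
Total printed volume = 32.8 + 5.97, so 38.77 cm³.
Mass = 38.77 × 1.27, so 49.2379 g.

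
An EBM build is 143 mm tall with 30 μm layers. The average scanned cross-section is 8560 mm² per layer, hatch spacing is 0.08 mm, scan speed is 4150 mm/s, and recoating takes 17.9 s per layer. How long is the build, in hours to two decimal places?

Layers = ⌈143/0.03⌉ = 4767.
Per-layer scan distance = 8560 / 0.08 = 107000 mm.
Per-layer scan time = 107000 / 4150, so 25.7831 s.
Per-layer time = 25.7831 + 17.9 = 43.6831 s.
Total: 4767 × 43.6831 s = 208237.3377 s → 57.84 hours.

57.84 hours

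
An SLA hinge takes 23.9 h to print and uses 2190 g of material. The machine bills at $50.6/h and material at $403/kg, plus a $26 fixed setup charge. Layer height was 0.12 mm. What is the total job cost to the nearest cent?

Machine-time cost = 50.6 × 23.9, so $1209.34.
Material charge = 403 × 2190/1000 = $882.57.
Adding setup: 1209.34 + 882.57 + 26 → $2117.91.

$2117.91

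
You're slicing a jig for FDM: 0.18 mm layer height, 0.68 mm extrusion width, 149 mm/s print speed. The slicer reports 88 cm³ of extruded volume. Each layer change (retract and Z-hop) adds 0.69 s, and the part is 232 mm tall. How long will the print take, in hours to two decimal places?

1.59 hours

Bead cross-section = 0.18 × 0.68 = 0.1224 mm².
Total extruded path = 88000/0.1224 = 718954.2 mm.
Extrusion time = 718954.2 / 149, so 4825.2 s.
Number of layers: 232 / 0.18 → 1289 (rounded up).
Layer-change overhead = 1289 × 0.69 = 889.41 s.
Total = 4825.2 + 889.41 = 5714.61 s = 1.59 hours.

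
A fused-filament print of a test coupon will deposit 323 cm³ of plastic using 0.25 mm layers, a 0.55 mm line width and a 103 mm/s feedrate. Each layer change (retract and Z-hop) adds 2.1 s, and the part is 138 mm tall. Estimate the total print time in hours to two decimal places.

6.66 hours

Extrusion cross-section = 0.25 × 0.55 = 0.1375 mm².
Toolpath length = 323 cm³ / 0.1375 mm² = 323000 / 0.1375 = 2349090.9 mm.
Print-move time = 2349090.9 / 103, so 22806.7 s.
Layer count = ceil(138 / 0.25) = 552.
Z-hop total = 552 × 2.1, so 1159.2 s.
Altogether 22806.7 + 1159.2 = 23965.9 s, i.e. 6.66 hours.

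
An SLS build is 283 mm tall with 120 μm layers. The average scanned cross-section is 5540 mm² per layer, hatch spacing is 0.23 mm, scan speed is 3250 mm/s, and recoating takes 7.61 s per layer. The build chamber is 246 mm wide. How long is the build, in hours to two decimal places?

9.84 hours

Layer count = ceil(283 / 0.12) = 2359.
Scan path per layer: 5540 / 0.23 → 24087 mm.
Per-layer scan time = 24087 / 3250, so 7.4114 s.
Time per layer = 7.4114 + 7.61 = 15.0214 s.
Build time = 2359 × 15.0214 = 35435.4826 s = 9.84 hours.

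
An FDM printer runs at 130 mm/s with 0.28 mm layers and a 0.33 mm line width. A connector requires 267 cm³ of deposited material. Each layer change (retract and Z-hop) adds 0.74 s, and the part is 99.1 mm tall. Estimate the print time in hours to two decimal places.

6.25 hours

Line area = 0.28 × 0.33 = 0.0924 mm².
Total extruded path = 267000/0.0924 = 2889610.4 mm.
Print-move time = 2889610.4 / 130 = 22227.8 s.
Layer count = ceil(99.1 / 0.28) = 354.
Z-hop total = 354 × 0.74, so 261.96 s.
Altogether 22227.8 + 261.96 = 22489.76 s, i.e. 6.25 hours.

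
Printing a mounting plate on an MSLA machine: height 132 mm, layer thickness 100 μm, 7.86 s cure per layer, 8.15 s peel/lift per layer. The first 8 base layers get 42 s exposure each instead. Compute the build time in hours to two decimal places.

5.95 hours

Number of layers: 132 / 0.1 → 1320 (rounded up).
Burn-in layers = 8 × (42 + 8.15), so 401.2 s.
Remaining layers = 1312 × (7.86 + 8.15), so 21005.12 s.
Total = 401.2 + 21005.12 = 21406.32 s = 5.95 hours.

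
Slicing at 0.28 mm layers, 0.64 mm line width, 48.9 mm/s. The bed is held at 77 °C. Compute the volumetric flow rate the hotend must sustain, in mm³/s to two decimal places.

8.76

Extrusion cross-section = 0.28 × 0.64 = 0.1792 mm².
Q = v·A = 48.9 × 0.1792 = 8.76 mm³/s.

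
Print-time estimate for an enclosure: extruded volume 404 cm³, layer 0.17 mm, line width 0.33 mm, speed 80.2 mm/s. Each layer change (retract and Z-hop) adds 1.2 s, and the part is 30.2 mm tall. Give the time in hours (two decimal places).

25.00 hours

Extrusion cross-section = 0.17 × 0.33, so 0.0561 mm².
Total extruded path = 404000/0.0561 = 7201426 mm.
Time extruding = 7201426 / 80.2, so 89793.3 s.
Number of layers: 30.2 / 0.17 → 178 (rounded up).
Z-hop total = 178 × 1.2 = 213.6 s.
Altogether 89793.3 + 213.6 = 90006.9 s, i.e. 25.00 hours.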